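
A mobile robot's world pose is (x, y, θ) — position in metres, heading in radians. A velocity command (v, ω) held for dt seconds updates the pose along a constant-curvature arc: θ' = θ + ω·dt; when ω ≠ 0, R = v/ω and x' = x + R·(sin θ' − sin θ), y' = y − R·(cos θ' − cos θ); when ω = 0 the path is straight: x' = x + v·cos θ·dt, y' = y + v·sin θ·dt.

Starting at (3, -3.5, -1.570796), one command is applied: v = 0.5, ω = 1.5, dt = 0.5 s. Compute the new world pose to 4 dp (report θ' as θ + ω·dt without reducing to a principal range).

θ' = -1.5708 + 1.5·0.5 = -0.8208
R = v/ω = 0.5/1.5 = 0.3333
x' = 3 + 0.3333·(sin -0.8208 − sin -1.5708) = 3.0894
y' = -3.5 − 0.3333·(cos -0.8208 − cos -1.5708) = -3.7272

(3.0894, -3.7272, -0.8208)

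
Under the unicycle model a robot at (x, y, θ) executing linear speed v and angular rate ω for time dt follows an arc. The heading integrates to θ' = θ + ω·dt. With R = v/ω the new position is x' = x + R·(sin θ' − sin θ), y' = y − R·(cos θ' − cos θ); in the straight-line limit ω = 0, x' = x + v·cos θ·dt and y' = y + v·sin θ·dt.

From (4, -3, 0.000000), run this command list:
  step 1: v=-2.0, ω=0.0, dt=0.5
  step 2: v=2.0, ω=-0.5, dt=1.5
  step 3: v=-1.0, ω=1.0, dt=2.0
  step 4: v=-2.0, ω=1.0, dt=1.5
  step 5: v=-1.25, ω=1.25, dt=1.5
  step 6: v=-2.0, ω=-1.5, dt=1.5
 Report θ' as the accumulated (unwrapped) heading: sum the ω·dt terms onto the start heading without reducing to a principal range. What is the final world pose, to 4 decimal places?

step 1: θ'=0.0000 (straight) → pose (3.0000, -3.0000, 0.0000)
step 2: θ'=-0.7500 (R=-4.0000) → pose (5.7266, -4.0732, -0.7500)
step 3: θ'=1.2500 (R=-1.0000) → pose (4.0959, -4.4896, 1.2500)
step 4: θ'=2.7500 (R=-2.0000) → pose (5.2306, -6.9689, 2.7500)
step 5: θ'=4.6250 (R=-1.0000) → pose (6.6084, -6.1318, 4.6250)
step 6: θ'=2.3750 (R=1.3333) → pose (8.8616, -5.2878, 2.3750)

(8.8616, -5.2878, 2.3750)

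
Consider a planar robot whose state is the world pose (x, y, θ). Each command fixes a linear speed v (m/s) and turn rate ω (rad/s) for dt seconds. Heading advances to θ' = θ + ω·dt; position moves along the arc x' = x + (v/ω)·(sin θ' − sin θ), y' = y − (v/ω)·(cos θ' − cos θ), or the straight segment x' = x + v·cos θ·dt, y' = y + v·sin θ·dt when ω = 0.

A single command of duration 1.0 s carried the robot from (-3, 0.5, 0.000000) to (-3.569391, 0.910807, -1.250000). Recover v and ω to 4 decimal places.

Δθ = -1.250000 − 0.000000 = -1.250000
ω = Δθ/dt = -1.250000/1.0 = -1.2500
R = Δx/(sin θ' − sin θ) = 0.6000
v = R·ω = 0.6000·-1.2500 = -0.7500

v = -0.7500, ω = -1.2500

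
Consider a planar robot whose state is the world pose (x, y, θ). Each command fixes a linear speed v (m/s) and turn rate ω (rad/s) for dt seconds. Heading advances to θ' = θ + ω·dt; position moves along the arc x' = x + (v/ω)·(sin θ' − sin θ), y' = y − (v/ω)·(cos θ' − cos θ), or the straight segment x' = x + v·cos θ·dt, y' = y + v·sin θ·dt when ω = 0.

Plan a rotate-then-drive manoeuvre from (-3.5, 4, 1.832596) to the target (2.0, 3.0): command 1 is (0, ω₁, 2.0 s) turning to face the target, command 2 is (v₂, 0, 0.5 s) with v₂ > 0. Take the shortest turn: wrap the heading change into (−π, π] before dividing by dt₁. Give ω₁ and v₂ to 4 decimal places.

heading to target = atan2(3−4, 2−-3.5) = -0.1799
Δθ = wrap(-0.1799 − 1.8326) = -2.0124; ω₁ = Δθ/dt₁ = -1.0062
distance = √((2−-3.5)² + (3−4)²) = 5.5902; v₂ = distance/dt₂ = 11.1803

ω₁ = -1.0062, v₂ = 11.1803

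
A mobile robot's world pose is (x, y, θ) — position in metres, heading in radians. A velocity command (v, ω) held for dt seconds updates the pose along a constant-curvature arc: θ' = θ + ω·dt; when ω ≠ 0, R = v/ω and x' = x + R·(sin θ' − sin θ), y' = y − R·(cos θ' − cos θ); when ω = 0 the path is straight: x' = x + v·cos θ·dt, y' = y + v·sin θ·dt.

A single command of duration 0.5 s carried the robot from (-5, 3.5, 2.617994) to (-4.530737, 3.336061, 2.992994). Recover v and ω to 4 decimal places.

Δθ = 2.992994 − 2.617994 = 0.375000
ω = Δθ/dt = 0.375000/0.5 = 0.7500
R = Δx/(sin θ' − sin θ) = -1.3333
v = R·ω = -1.3333·0.7500 = -1.0000

v = -1.0000, ω = 0.7500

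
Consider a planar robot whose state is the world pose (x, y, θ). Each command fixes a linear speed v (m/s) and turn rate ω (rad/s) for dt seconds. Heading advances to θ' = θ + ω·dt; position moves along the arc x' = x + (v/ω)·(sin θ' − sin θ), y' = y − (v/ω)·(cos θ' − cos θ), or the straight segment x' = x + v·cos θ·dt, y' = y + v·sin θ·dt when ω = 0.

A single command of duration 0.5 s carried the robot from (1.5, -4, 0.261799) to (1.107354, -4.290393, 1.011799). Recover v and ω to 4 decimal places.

Δθ = 1.011799 − 0.261799 = 0.750000
ω = Δθ/dt = 0.750000/0.5 = 1.5000
R = Δx/(sin θ' − sin θ) = -0.6667
v = R·ω = -0.6667·1.5000 = -1.0000

v = -1.0000, ω = 1.5000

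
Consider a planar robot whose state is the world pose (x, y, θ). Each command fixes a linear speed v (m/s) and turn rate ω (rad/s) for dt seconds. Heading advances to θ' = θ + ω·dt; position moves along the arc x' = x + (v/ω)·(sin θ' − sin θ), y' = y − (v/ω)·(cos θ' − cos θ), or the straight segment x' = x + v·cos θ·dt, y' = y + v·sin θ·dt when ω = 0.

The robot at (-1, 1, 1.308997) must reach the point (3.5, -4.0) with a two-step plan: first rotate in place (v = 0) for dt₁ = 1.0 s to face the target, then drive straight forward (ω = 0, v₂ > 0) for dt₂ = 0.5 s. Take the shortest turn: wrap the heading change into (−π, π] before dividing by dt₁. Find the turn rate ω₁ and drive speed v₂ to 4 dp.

ω₁ = -2.1470, v₂ = 13.4536

heading to target = atan2(-4−1, 3.5−-1) = -0.8380
Δθ = wrap(-0.8380 − 1.3090) = -2.1470; ω₁ = Δθ/dt₁ = -2.1470
distance = √((3.5−-1)² + (-4−1)²) = 6.7268; v₂ = distance/dt₂ = 13.4536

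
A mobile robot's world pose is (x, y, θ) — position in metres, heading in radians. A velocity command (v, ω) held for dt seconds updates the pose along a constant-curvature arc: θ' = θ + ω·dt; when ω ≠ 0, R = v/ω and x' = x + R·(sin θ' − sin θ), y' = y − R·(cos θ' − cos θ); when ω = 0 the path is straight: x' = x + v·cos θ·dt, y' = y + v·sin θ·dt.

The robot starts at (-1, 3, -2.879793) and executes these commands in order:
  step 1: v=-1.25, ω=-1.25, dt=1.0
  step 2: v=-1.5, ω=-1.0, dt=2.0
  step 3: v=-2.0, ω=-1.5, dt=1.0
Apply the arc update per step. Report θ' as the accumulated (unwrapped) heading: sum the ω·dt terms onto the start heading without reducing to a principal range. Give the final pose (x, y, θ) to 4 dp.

(-2.4332, 1.2978, -7.6298)

step 1: θ'=-4.1298 (R=1.0000) → pose (0.0939, 2.5843, -4.1298)
step 2: θ'=-6.1298 (R=1.5000) → pose (-0.9295, 0.2766, -6.1298)
step 3: θ'=-7.6298 (R=1.3333) → pose (-2.4332, 1.2978, -7.6298)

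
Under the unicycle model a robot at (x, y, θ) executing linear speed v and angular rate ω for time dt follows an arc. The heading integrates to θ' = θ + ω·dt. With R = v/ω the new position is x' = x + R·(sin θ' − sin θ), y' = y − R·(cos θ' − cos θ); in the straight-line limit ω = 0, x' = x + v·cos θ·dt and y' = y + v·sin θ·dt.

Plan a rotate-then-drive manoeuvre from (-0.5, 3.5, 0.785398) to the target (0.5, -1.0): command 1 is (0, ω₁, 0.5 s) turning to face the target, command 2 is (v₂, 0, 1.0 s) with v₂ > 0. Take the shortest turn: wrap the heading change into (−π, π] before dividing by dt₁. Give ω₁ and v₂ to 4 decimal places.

ω₁ = -4.2751, v₂ = 4.6098

heading to target = atan2(-1−3.5, 0.5−-0.5) = -1.3521
Δθ = wrap(-1.3521 − 0.7854) = -2.1375; ω₁ = Δθ/dt₁ = -4.2751
distance = √((0.5−-0.5)² + (-1−3.5)²) = 4.6098; v₂ = distance/dt₂ = 4.6098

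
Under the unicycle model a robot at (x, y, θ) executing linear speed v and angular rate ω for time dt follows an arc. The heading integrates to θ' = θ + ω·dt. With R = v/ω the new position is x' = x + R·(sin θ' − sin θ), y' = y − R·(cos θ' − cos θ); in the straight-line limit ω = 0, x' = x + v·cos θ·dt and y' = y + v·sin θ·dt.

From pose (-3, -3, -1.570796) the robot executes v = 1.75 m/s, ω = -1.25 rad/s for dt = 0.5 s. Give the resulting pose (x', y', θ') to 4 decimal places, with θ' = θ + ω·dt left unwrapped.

(-3.2647, -3.8191, -2.1958)

θ' = -1.5708 + -1.25·0.5 = -2.1958
R = v/ω = 1.75/-1.25 = -1.4000
x' = -3 + -1.4000·(sin -2.1958 − sin -1.5708) = -3.2647
y' = -3 − -1.4000·(cos -2.1958 − cos -1.5708) = -3.8191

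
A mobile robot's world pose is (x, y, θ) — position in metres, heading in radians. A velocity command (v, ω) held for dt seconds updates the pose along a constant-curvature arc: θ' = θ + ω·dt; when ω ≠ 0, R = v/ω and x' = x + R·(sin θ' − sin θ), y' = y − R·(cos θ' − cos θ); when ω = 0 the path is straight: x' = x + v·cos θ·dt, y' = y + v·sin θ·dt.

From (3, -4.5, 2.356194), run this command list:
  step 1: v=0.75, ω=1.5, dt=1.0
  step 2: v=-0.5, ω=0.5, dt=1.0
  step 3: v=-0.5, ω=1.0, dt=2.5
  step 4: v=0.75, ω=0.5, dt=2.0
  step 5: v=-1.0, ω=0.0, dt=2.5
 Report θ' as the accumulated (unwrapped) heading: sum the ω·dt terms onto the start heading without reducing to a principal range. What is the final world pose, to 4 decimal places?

step 1: θ'=3.8562 (R=0.5000) → pose (2.3188, -4.4759, 3.8562)
step 2: θ'=4.3562 (R=-1.0000) → pose (2.6007, -4.0692, 4.3562)
step 3: θ'=6.8562 (R=-0.5000) → pose (1.8610, -3.4747, 6.8562)
step 4: θ'=7.8562 (R=1.5000) → pose (2.5478, -2.2110, 7.8562)
step 5: θ'=7.8562 (straight) → pose (2.5533, -4.7110, 7.8562)

(2.5533, -4.7110, 7.8562)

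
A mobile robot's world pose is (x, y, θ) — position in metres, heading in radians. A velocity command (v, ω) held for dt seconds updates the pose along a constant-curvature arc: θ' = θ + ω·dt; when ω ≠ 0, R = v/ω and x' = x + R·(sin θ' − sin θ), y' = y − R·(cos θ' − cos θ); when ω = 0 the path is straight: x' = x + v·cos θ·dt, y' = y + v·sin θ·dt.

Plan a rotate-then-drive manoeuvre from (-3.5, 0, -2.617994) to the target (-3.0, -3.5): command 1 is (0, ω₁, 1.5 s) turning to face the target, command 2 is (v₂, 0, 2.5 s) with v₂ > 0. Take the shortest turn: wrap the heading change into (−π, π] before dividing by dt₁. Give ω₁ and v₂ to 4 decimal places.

heading to target = atan2(-3.5−0, -3−-3.5) = -1.4289
Δθ = wrap(-1.4289 − -2.6180) = 1.1891; ω₁ = Δθ/dt₁ = 0.7927
distance = √((-3−-3.5)² + (-3.5−0)²) = 3.5355; v₂ = distance/dt₂ = 1.4142

ω₁ = 0.7927, v₂ = 1.4142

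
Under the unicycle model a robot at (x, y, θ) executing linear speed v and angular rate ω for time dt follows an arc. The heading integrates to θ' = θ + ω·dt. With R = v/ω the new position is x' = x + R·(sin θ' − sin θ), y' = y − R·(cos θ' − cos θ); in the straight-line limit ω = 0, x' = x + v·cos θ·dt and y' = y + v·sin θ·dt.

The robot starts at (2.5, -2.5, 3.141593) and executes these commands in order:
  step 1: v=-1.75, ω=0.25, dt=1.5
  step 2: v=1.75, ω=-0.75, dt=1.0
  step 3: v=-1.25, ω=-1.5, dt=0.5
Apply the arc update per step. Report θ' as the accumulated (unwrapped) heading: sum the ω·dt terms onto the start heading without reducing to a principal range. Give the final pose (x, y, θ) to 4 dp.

(3.8013, -2.4297, 2.0166)

step 1: θ'=3.5166 (R=-7.0000) → pose (5.0639, -2.0136, 3.5166)
step 2: θ'=2.7666 (R=-2.3333) → pose (3.3546, -2.0136, 2.7666)
step 3: θ'=2.0166 (R=0.8333) → pose (3.8013, -2.4297, 2.0166)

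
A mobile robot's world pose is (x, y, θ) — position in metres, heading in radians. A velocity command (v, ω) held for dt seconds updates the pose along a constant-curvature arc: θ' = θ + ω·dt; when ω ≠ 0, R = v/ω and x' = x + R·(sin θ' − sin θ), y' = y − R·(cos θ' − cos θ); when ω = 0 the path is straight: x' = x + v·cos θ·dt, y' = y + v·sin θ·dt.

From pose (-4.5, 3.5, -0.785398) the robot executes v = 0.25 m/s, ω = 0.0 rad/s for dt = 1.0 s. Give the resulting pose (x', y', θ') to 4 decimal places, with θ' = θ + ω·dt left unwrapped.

(-4.3232, 3.3232, -0.7854)

θ' = -0.7854 + 0.0·1.0 = -0.7854
ω = 0 → straight: x' = -4.5 + 0.25·cos(-0.7854)·1.0 = -4.3232
y' = 3.5 + 0.25·sin(-0.7854)·1.0 = 3.3232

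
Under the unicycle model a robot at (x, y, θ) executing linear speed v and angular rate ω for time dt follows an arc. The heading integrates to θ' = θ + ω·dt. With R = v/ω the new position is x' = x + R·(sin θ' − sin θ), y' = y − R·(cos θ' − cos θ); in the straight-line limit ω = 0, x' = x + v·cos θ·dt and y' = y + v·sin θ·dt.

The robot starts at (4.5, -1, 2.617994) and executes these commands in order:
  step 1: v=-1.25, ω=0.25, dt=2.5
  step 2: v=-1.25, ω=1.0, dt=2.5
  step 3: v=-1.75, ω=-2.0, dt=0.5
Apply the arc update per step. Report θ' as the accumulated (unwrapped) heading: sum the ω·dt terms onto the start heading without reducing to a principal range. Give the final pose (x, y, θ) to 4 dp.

(7.5979, 1.3950, 4.7430)

step 1: θ'=3.2430 (R=-5.0000) → pose (7.5061, -1.6442, 3.2430)
step 2: θ'=5.7430 (R=-1.2500) → pose (8.0225, 0.6714, 5.7430)
step 3: θ'=4.7430 (R=0.8750) → pose (7.5979, 1.3950, 4.7430)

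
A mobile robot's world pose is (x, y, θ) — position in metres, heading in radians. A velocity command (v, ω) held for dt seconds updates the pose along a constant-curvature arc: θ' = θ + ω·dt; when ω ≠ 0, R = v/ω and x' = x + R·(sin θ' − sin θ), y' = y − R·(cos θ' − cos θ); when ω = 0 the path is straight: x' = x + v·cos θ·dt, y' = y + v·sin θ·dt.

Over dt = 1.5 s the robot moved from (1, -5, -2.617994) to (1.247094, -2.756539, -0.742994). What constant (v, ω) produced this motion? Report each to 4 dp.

Δθ = -0.742994 − -2.617994 = 1.875000
ω = Δθ/dt = 1.875000/1.5 = 1.2500
R = −Δy/(cos θ' − cos θ) = -1.4000
v = R·ω = -1.4000·1.2500 = -1.7500

v = -1.7500, ω = 1.2500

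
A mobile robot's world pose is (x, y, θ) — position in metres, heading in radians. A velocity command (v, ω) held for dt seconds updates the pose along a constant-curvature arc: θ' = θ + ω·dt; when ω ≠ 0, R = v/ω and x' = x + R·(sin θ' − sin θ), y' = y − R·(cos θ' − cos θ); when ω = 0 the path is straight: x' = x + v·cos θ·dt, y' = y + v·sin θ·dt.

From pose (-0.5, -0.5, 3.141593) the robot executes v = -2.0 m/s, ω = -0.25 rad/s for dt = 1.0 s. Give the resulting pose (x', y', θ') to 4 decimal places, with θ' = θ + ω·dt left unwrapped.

θ' = 3.1416 + -0.25·1.0 = 2.8916
R = v/ω = -2.0/-0.25 = 8.0000
x' = -0.5 + 8.0000·(sin 2.8916 − sin 3.1416) = 1.4792
y' = -0.5 − 8.0000·(cos 2.8916 − cos 3.1416) = -0.7487

(1.4792, -0.7487, 2.8916)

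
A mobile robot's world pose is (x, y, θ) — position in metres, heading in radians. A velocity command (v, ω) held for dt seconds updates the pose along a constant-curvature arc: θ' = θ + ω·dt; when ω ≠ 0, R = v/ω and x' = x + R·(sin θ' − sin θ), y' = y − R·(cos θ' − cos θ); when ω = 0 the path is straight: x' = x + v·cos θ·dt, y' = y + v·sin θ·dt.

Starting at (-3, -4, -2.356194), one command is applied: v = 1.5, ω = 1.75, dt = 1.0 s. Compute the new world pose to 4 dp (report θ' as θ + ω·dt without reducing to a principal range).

(-2.8823, -5.3105, -0.6062)

θ' = -2.3562 + 1.75·1.0 = -0.6062
R = v/ω = 1.5/1.75 = 0.8571
x' = -3 + 0.8571·(sin -0.6062 − sin -2.3562) = -2.8823
y' = -4 − 0.8571·(cos -0.6062 − cos -2.3562) = -5.3105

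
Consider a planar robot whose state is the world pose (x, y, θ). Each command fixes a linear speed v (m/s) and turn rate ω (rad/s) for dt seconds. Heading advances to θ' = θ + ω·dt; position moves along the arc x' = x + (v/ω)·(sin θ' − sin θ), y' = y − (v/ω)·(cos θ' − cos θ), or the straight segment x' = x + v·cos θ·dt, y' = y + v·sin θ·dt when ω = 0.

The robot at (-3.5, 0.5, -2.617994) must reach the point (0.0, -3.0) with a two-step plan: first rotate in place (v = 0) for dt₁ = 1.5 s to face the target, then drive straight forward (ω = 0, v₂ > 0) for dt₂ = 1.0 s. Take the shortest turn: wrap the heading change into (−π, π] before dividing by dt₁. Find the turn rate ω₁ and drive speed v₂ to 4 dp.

ω₁ = 1.2217, v₂ = 4.9497

heading to target = atan2(-3−0.5, 0−-3.5) = -0.7854
Δθ = wrap(-0.7854 − -2.6180) = 1.8326; ω₁ = Δθ/dt₁ = 1.2217
distance = √((0−-3.5)² + (-3−0.5)²) = 4.9497; v₂ = distance/dt₂ = 4.9497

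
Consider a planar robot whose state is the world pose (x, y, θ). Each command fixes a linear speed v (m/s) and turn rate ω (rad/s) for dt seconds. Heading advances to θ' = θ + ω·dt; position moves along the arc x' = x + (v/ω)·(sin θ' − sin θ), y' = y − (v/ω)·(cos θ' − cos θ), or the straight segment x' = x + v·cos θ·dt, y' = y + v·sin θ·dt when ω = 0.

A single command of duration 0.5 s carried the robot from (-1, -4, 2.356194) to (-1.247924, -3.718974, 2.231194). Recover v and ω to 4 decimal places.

Δθ = 2.231194 − 2.356194 = -0.125000
ω = Δθ/dt = -0.125000/0.5 = -0.2500
R = −Δy/(cos θ' − cos θ) = -3.0000
v = R·ω = -3.0000·-0.2500 = 0.7500

v = 0.7500, ω = -0.2500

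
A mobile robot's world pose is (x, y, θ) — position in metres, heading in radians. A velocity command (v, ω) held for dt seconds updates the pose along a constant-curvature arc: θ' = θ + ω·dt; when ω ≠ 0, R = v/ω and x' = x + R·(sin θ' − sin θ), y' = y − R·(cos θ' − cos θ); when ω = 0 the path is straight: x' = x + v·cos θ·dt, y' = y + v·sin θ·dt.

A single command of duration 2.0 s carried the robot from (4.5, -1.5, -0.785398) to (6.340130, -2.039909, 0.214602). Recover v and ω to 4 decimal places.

Δθ = 0.214602 − -0.785398 = 1.000000
ω = Δθ/dt = 1.000000/2.0 = 0.5000
R = Δx/(sin θ' − sin θ) = 2.0000
v = R·ω = 2.0000·0.5000 = 1.0000

v = 1.0000, ω = 0.5000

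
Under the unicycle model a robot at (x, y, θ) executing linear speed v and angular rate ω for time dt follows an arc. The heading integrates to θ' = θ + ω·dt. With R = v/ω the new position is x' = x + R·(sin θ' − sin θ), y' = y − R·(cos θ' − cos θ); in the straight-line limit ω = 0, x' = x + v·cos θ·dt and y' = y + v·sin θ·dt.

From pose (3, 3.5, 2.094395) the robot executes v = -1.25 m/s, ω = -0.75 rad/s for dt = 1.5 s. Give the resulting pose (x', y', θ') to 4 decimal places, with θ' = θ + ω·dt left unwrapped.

(2.9309, 1.7237, 0.9694)

θ' = 2.0944 + -0.75·1.5 = 0.9694
R = v/ω = -1.25/-0.75 = 1.6667
x' = 3 + 1.6667·(sin 0.9694 − sin 2.0944) = 2.9309
y' = 3.5 − 1.6667·(cos 0.9694 − cos 2.0944) = 1.7237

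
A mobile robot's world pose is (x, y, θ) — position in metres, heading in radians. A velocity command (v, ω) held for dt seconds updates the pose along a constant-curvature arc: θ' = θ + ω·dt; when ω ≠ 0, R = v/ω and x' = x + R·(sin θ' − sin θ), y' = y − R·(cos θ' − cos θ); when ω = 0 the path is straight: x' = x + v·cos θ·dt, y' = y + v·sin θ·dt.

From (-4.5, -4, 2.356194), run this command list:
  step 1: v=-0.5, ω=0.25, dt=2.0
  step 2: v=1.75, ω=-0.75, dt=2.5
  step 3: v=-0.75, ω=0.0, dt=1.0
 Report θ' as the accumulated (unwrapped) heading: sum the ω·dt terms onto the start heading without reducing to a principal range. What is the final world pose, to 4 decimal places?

step 1: θ'=2.8562 (R=-2.0000) → pose (-3.6489, -4.5049, 2.8562)
step 2: θ'=0.9812 (R=-2.3333) → pose (-4.9313, -0.9685, 0.9812)
step 3: θ'=0.9812 (straight) → pose (-5.3483, -1.5919, 0.9812)

(-5.3483, -1.5919, 0.9812)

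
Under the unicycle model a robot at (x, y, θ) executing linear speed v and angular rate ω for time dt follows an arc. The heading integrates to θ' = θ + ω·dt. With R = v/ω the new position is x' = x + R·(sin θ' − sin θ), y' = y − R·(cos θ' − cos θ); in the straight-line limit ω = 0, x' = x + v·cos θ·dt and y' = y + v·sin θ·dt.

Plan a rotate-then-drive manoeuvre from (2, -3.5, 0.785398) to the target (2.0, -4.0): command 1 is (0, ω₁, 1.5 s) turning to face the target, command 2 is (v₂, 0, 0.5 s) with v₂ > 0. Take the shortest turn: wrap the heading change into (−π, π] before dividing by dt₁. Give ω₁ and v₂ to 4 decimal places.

heading to target = atan2(-4−-3.5, 2−2) = -1.5708
Δθ = wrap(-1.5708 − 0.7854) = -2.3562; ω₁ = Δθ/dt₁ = -1.5708
distance = √((2−2)² + (-4−-3.5)²) = 0.5000; v₂ = distance/dt₂ = 1.0000

ω₁ = -1.5708, v₂ = 1.0000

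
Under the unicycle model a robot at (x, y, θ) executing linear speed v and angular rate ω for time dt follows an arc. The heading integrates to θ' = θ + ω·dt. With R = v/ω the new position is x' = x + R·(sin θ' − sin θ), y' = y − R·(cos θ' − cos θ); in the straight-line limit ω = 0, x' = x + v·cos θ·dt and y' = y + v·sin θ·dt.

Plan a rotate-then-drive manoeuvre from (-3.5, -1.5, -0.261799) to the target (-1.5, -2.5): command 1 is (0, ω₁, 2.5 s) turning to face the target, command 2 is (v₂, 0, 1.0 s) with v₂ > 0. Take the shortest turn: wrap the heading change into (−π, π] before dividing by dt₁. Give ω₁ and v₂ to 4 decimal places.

ω₁ = -0.0807, v₂ = 2.2361

heading to target = atan2(-2.5−-1.5, -1.5−-3.5) = -0.4636
Δθ = wrap(-0.4636 − -0.2618) = -0.2018; ω₁ = Δθ/dt₁ = -0.0807
distance = √((-1.5−-3.5)² + (-2.5−-1.5)²) = 2.2361; v₂ = distance/dt₂ = 2.2361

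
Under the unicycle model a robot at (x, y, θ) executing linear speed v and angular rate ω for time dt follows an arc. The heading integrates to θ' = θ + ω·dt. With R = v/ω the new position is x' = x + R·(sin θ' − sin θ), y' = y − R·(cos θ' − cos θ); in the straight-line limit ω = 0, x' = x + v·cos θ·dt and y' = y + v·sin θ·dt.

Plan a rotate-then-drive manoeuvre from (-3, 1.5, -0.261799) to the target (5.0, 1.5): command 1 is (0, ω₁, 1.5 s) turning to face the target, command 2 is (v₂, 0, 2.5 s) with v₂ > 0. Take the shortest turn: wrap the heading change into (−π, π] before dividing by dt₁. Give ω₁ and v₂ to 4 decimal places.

ω₁ = 0.1745, v₂ = 3.2000

heading to target = atan2(1.5−1.5, 5−-3) = 0.0000
Δθ = wrap(0.0000 − -0.2618) = 0.2618; ω₁ = Δθ/dt₁ = 0.1745
distance = √((5−-3)² + (1.5−1.5)²) = 8.0000; v₂ = distance/dt₂ = 3.2000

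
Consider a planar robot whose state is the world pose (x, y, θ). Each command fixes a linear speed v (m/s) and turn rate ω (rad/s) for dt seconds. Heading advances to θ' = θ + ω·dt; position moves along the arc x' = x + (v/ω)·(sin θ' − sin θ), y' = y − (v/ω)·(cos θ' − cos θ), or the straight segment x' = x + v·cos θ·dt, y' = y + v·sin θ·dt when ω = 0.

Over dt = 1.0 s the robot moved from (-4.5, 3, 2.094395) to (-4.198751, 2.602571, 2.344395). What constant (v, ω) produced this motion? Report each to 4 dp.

v = -0.5000, ω = 0.2500

Δθ = 2.344395 − 2.094395 = 0.250000
ω = Δθ/dt = 0.250000/1.0 = 0.2500
R = −Δy/(cos θ' − cos θ) = -2.0000
v = R·ω = -2.0000·0.2500 = -0.5000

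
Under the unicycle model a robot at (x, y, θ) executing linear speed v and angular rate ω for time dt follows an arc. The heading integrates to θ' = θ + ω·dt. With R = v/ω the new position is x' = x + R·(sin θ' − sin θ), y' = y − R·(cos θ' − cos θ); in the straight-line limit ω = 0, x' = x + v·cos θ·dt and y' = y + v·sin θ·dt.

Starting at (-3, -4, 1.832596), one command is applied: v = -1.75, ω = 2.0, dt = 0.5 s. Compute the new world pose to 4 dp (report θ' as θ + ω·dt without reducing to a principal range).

θ' = 1.8326 + 2.0·0.5 = 2.8326
R = v/ω = -1.75/2.0 = -0.8750
x' = -3 + -0.8750·(sin 2.8326 − sin 1.8326) = -2.4209
y' = -4 − -0.8750·(cos 2.8326 − cos 1.8326) = -4.6071

(-2.4209, -4.6071, 2.8326)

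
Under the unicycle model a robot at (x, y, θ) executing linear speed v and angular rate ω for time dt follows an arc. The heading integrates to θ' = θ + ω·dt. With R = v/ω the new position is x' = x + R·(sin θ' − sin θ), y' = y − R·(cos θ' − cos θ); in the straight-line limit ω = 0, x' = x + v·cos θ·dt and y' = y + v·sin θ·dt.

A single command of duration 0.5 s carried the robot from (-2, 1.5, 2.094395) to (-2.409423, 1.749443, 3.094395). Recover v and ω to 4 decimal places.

v = 1.0000, ω = 2.0000

Δθ = 3.094395 − 2.094395 = 1.000000
ω = Δθ/dt = 1.000000/0.5 = 2.0000
R = Δx/(sin θ' − sin θ) = 0.5000
v = R·ω = 0.5000·2.0000 = 1.0000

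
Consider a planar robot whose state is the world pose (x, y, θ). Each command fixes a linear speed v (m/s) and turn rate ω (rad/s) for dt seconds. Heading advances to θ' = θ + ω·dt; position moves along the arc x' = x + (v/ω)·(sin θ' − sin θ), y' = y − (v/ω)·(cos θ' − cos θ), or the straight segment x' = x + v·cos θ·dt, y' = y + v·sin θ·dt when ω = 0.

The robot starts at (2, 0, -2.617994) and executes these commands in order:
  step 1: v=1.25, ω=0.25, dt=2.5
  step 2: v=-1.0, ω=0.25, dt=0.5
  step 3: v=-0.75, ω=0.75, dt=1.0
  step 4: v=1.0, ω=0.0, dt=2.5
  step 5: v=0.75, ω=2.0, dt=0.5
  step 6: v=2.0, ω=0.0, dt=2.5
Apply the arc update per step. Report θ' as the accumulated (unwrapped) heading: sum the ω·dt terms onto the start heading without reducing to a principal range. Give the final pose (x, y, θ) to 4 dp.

(6.4100, -4.1283, -0.1180)

step 1: θ'=-1.9930 (R=5.0000) → pose (-0.0610, -2.2813, -1.9930)
step 2: θ'=-1.8680 (R=-4.0000) → pose (0.1149, -1.8136, -1.8680)
step 3: θ'=-1.1180 (R=-1.0000) → pose (0.0580, -1.0833, -1.1180)
step 4: θ'=-1.1180 (straight) → pose (1.1517, -3.3313, -1.1180)
step 5: θ'=-0.1180 (R=0.3750) → pose (1.4448, -3.5397, -0.1180)
step 6: θ'=-0.1180 (straight) → pose (6.4100, -4.1283, -0.1180)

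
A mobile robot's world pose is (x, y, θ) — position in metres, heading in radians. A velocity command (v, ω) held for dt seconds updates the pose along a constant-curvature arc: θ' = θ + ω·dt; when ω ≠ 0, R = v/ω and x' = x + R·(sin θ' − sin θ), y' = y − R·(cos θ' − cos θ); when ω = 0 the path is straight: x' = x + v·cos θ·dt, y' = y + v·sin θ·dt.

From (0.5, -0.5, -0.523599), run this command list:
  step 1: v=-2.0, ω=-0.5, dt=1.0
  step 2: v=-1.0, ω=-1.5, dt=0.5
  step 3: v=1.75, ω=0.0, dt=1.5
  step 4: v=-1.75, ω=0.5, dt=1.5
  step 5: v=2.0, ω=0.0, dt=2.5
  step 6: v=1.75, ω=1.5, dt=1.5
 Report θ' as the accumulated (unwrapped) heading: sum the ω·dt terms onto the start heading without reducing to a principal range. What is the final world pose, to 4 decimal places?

step 1: θ'=-1.0236 (R=4.0000) → pose (-0.9159, 0.8829, -1.0236)
step 2: θ'=-1.7736 (R=0.6667) → pose (-0.9996, 1.3641, -1.7736)
step 3: θ'=-1.7736 (straight) → pose (-1.5283, -1.2071, -1.7736)
step 4: θ'=-1.0236 (R=-3.5000) → pose (-1.9677, 1.3188, -1.0236)
step 5: θ'=-1.0236 (straight) → pose (0.6338, -2.9511, -1.0236)
step 6: θ'=1.2264 (R=1.1667) → pose (2.7283, -2.7380, 1.2264)

(2.7283, -2.7380, 1.2264)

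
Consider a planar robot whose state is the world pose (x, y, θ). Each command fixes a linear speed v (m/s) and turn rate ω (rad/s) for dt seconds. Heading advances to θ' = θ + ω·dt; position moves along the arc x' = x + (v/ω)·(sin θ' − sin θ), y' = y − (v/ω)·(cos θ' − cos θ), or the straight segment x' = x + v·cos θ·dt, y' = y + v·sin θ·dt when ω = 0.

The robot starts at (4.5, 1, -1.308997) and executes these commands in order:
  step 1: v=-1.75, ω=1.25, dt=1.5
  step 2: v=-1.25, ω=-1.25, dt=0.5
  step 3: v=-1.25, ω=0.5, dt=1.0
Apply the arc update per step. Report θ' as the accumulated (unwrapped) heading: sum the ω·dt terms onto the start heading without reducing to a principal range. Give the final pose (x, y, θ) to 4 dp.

step 1: θ'=0.5660 (R=-1.4000) → pose (2.3969, 1.8193, 0.5660)
step 2: θ'=-0.0590 (R=1.0000) → pose (1.8017, 1.6651, -0.0590)
step 3: θ'=0.4410 (R=-2.5000) → pose (0.5872, 1.4303, 0.4410)

(0.5872, 1.4303, 0.4410)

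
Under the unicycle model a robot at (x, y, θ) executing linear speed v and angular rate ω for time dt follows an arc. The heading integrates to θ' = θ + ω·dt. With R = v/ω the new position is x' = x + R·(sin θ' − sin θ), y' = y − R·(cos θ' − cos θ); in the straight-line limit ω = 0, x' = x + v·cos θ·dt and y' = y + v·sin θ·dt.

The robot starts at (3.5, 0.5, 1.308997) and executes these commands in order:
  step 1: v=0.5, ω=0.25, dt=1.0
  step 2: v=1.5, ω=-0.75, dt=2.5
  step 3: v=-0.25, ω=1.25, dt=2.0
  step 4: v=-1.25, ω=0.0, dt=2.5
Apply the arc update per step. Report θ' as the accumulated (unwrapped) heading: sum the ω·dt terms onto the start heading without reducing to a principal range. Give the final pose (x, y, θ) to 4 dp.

(7.7621, 0.0106, 2.1840)

step 1: θ'=1.5590 (R=2.0000) → pose (3.5680, 0.9940, 1.5590)
step 2: θ'=-0.3160 (R=-2.0000) → pose (6.1894, 2.8714, -0.3160)
step 3: θ'=2.1840 (R=-0.2000) → pose (5.9637, 2.5662, 2.1840)
step 4: θ'=2.1840 (straight) → pose (7.7621, 0.0106, 2.1840)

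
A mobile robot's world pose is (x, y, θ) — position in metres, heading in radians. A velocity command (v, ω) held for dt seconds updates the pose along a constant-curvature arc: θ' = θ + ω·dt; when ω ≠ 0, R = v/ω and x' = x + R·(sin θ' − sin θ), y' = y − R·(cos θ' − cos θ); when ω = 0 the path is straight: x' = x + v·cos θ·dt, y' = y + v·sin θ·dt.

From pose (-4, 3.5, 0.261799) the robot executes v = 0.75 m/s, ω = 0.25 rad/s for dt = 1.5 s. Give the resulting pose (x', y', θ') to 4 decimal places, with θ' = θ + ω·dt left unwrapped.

θ' = 0.2618 + 0.25·1.5 = 0.6368
R = v/ω = 0.75/0.25 = 3.0000
x' = -4 + 3.0000·(sin 0.6368 − sin 0.2618) = -2.9926
y' = 3.5 − 3.0000·(cos 0.6368 − cos 0.2618) = 3.9858

(-2.9926, 3.9858, 0.6368)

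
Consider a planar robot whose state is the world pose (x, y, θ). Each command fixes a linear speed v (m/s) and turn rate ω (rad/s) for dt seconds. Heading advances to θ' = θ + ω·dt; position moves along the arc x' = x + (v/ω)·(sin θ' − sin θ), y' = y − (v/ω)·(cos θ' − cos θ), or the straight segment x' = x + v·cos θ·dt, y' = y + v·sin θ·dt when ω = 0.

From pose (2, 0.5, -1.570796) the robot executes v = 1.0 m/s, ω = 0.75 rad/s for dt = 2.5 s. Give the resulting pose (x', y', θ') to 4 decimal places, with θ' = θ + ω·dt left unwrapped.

θ' = -1.5708 + 0.75·2.5 = 0.3042
R = v/ω = 1.0/0.75 = 1.3333
x' = 2 + 1.3333·(sin 0.3042 − sin -1.5708) = 3.7327
y' = 0.5 − 1.3333·(cos 0.3042 − cos -1.5708) = -0.7721

(3.7327, -0.7721, 0.3042)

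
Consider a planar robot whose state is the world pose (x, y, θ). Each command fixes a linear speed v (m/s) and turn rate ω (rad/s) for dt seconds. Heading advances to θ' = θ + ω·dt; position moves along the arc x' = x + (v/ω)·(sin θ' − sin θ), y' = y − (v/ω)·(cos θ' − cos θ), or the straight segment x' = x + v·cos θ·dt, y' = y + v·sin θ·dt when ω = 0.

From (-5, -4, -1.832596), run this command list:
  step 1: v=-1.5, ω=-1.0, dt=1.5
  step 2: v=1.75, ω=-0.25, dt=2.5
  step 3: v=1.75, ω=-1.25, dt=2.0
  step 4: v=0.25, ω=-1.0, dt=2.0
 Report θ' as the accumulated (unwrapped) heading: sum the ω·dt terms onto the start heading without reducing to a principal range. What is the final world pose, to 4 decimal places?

step 1: θ'=-3.3326 (R=1.5000) → pose (-3.2663, -2.9155, -3.3326)
step 2: θ'=-3.9576 (R=-7.0000) → pose (-7.0363, -0.8388, -3.9576)
step 3: θ'=-6.4576 (R=-1.4000) → pose (-5.7736, 1.4992, -6.4576)
step 4: θ'=-8.4576 (R=-0.2500) → pose (-5.6112, 1.1111, -8.4576)

(-5.6112, 1.1111, -8.4576)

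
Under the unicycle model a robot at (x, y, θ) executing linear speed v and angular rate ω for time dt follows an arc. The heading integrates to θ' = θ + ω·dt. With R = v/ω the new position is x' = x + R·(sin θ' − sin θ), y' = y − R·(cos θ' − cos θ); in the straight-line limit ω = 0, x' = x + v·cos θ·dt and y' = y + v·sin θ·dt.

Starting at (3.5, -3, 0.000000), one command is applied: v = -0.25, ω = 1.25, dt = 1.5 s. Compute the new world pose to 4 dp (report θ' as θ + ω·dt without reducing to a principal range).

(3.3092, -3.2599, 1.8750)

θ' = 0.0000 + 1.25·1.5 = 1.8750
R = v/ω = -0.25/1.25 = -0.2000
x' = 3.5 + -0.2000·(sin 1.8750 − sin 0.0000) = 3.3092
y' = -3 − -0.2000·(cos 1.8750 − cos 0.0000) = -3.2599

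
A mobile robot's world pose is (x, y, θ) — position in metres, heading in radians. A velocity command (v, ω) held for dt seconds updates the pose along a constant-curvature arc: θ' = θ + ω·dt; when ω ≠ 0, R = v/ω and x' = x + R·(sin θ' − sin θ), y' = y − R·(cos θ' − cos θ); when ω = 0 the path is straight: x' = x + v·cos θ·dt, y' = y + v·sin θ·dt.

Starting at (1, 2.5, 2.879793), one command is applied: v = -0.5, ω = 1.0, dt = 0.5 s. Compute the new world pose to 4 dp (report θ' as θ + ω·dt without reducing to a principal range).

(1.2474, 2.4971, 3.3798)

θ' = 2.8798 + 1.0·0.5 = 3.3798
R = v/ω = -0.5/1.0 = -0.5000
x' = 1 + -0.5000·(sin 3.3798 − sin 2.8798) = 1.2474
y' = 2.5 − -0.5000·(cos 3.3798 − cos 2.8798) = 2.4971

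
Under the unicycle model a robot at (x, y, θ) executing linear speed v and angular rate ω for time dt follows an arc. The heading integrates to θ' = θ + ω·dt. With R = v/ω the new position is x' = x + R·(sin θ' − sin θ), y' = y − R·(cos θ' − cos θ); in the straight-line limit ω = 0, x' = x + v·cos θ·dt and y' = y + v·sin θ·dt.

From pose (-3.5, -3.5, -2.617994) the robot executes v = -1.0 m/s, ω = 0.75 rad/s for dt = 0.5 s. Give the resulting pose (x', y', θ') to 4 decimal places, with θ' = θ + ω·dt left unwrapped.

(-3.1234, -3.1756, -2.2430)

θ' = -2.6180 + 0.75·0.5 = -2.2430
R = v/ω = -1.0/0.75 = -1.3333
x' = -3.5 + -1.3333·(sin -2.2430 − sin -2.6180) = -3.1234
y' = -3.5 − -1.3333·(cos -2.2430 − cos -2.6180) = -3.1756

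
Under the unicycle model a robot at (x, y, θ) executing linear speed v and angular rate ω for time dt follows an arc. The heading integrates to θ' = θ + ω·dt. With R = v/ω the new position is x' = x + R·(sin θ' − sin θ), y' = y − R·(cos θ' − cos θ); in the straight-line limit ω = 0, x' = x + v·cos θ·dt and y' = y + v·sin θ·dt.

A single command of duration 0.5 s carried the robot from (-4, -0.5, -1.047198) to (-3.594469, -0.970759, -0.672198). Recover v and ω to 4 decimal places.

Δθ = -0.672198 − -1.047198 = 0.375000
ω = Δθ/dt = 0.375000/0.5 = 0.7500
R = −Δy/(cos θ' − cos θ) = 1.6667
v = R·ω = 1.6667·0.7500 = 1.2500

v = 1.2500, ω = 0.7500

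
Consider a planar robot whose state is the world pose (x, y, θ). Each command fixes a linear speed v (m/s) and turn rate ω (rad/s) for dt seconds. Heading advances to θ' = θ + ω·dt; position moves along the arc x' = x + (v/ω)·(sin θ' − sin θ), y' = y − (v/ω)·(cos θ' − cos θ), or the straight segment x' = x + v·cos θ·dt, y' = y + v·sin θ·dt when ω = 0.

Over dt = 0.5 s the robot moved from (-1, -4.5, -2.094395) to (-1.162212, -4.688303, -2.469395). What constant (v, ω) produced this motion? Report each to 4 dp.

v = 0.5000, ω = -0.7500

Δθ = -2.469395 − -2.094395 = -0.375000
ω = Δθ/dt = -0.375000/0.5 = -0.7500
R = −Δy/(cos θ' − cos θ) = -0.6667
v = R·ω = -0.6667·-0.7500 = 0.5000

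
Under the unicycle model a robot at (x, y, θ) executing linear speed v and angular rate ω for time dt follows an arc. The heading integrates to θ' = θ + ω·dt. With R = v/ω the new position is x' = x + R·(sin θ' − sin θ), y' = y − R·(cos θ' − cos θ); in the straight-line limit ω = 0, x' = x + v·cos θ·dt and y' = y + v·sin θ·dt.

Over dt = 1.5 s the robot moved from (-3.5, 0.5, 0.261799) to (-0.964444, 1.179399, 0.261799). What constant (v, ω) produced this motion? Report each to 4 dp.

Δθ = 0.261799 − 0.261799 = 0.000000
ω = Δθ/dt = 0.000000/1.5 = 0.0000
ω = 0 → v = (Δx·cos θ + Δy·sin θ)/dt = 1.7500

v = 1.7500, ω = 0.0000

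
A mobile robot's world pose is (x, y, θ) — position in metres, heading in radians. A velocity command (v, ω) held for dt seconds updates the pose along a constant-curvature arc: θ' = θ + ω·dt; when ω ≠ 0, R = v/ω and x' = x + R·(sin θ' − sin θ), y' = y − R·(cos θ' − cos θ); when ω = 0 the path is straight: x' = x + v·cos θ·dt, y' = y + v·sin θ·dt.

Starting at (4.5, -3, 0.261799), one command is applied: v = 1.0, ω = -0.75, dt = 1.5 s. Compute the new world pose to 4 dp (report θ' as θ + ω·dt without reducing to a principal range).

(5.8583, -3.4212, -0.8632)

θ' = 0.2618 + -0.75·1.5 = -0.8632
R = v/ω = 1.0/-0.75 = -1.3333
x' = 4.5 + -1.3333·(sin -0.8632 − sin 0.2618) = 5.8583
y' = -3 − -1.3333·(cos -0.8632 − cos 0.2618) = -3.4212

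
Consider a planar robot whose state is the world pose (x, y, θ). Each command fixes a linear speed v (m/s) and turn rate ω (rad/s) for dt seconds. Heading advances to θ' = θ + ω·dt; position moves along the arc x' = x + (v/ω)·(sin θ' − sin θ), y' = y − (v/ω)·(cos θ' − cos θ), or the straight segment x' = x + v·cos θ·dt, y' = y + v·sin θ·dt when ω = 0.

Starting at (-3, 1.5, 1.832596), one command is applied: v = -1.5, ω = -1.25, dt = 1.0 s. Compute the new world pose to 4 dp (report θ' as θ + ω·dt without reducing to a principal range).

(-3.4989, 0.1874, 0.5826)

θ' = 1.8326 + -1.25·1.0 = 0.5826
R = v/ω = -1.5/-1.25 = 1.2000
x' = -3 + 1.2000·(sin 0.5826 − sin 1.8326) = -3.4989
y' = 1.5 − 1.2000·(cos 0.5826 − cos 1.8326) = 0.1874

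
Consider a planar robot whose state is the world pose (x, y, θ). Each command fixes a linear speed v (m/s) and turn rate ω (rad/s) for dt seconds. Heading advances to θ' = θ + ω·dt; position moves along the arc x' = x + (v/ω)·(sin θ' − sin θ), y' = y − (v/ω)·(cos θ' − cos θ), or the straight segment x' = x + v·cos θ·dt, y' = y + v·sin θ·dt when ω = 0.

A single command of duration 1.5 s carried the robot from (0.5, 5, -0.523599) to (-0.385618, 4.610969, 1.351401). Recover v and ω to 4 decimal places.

v = -0.7500, ω = 1.2500

Δθ = 1.351401 − -0.523599 = 1.875000
ω = Δθ/dt = 1.875000/1.5 = 1.2500
R = Δx/(sin θ' − sin θ) = -0.6000
v = R·ω = -0.6000·1.2500 = -0.7500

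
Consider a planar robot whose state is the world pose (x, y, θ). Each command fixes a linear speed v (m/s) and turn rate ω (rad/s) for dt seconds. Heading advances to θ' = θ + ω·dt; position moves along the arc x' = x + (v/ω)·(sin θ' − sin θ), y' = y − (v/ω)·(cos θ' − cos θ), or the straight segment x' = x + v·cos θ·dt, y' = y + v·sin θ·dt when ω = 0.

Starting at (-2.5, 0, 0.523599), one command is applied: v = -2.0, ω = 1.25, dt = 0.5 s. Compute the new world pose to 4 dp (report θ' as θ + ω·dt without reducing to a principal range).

(-3.1595, -0.7300, 1.1486)

θ' = 0.5236 + 1.25·0.5 = 1.1486
R = v/ω = -2.0/1.25 = -1.6000
x' = -2.5 + -1.6000·(sin 1.1486 − sin 0.5236) = -3.1595
y' = 0 − -1.6000·(cos 1.1486 − cos 0.5236) = -0.7300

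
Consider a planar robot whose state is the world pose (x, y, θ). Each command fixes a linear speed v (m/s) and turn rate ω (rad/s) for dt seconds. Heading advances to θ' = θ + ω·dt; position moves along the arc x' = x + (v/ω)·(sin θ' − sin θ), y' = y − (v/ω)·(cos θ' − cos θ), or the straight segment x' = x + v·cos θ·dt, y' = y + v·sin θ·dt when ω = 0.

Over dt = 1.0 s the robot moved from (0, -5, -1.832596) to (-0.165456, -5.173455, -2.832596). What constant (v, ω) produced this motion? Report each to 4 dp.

Δθ = -2.832596 − -1.832596 = -1.000000
ω = Δθ/dt = -1.000000/1.0 = -1.0000
R = −Δy/(cos θ' − cos θ) = -0.2500
v = R·ω = -0.2500·-1.0000 = 0.2500

v = 0.2500, ω = -1.0000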